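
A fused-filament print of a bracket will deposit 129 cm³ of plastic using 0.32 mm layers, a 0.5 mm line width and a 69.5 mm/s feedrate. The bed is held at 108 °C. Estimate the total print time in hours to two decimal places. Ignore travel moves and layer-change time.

Line area = 0.32 × 0.5 = 0.16 mm².
Path length: 129000 mm³ / 0.16 mm² → 806250 mm.
Extrusion time: 806250 / 69.5 → 11600.7 s.
That's 11600.7 s → 3.22 hours.

3.22 hours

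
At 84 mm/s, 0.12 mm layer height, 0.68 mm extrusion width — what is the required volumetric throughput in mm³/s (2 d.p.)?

6.85

A = 0.12 × 0.68, so 0.0816 mm².
Volumetric flow = 84 × 0.0816 = 6.85 mm³/s.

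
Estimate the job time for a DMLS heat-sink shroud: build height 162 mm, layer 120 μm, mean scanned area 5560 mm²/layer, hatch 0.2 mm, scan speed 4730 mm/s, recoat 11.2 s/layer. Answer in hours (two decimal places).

6.40 hours

Number of layers: 162 / 0.12 → 1350 (rounded up).
Scan path per layer = 5560 / 0.2, so 27800 mm.
Scan time per layer: 27800 / 4730 → 5.8774 s.
Time per layer = 5.8774 + 11.2, so 17.0774 s.
1350 layers × 17.0774 s/layer = 23054.49 s, i.e. 6.40 hours.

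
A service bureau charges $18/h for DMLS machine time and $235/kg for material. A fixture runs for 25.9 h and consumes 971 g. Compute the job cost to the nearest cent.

Machine-time cost = 18 × 25.9 = $466.20.
Material charge = 235 × 971/1000, so $228.185.
Total = 466.20 + 228.185 = 694.385 ≈ $694.39.

$694.39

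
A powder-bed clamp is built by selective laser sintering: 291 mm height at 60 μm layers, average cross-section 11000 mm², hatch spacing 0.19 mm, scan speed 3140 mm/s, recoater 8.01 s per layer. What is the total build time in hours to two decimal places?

35.63 hours

Layer count = ceil(291 / 0.06) = 4850.
Scan path per layer = 11000 / 0.19, so 57894.7 mm.
Scan time per layer = 57894.7 / 3140 = 18.4378 s.
Per-layer time: 18.4378 + 8.01 → 26.4478 s.
Total: 4850 × 26.4478 s = 128271.83 s → 35.63 hours.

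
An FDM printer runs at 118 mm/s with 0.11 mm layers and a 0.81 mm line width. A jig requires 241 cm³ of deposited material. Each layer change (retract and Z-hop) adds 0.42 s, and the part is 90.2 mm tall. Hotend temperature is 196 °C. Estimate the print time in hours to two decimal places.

6.46 hours

Bead cross-section = 0.11 × 0.81, so 0.0891 mm².
Path length: 241000 mm³ / 0.0891 mm² → 2704826 mm.
Time extruding = 2704826 / 118 = 22922.3 s.
Layer count = ceil(90.2 / 0.11) = 820.
Z-hop total = 820 × 0.42, so 344.4 s.
Total = 22922.3 + 344.4 = 23266.7 s = 6.46 hours.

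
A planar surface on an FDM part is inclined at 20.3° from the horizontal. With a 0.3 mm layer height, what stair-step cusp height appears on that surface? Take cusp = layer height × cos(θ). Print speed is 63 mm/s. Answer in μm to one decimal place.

h_c = t·cos θ = 0.3 × 0.9379 = 0.28137 mm (281.4 μm).

281.4 μm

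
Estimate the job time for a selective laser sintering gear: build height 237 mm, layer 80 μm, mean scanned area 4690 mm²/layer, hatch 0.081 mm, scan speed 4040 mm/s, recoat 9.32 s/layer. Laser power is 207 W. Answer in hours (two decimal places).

19.47 hours

Layers = ⌈237/0.08⌉ = 2963.
Per-layer scan distance = 4690 / 0.081, so 57901.2 mm.
Per-layer scan time = 57901.2 / 4040, so 14.332 s.
Layer cycle = 14.332 + 9.32 = 23.652 s.
2963 layers × 23.652 s/layer = 70080.876 s, i.e. 19.47 hours.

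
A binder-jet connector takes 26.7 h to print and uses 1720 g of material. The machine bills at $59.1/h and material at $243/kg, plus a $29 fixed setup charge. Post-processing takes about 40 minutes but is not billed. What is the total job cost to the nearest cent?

$2024.93

Machine-time cost = 59.1 × 26.7, so $1577.97.
Feedstock cost = 243 × 1720/1000 = $417.96.
Adding setup: 1577.97 + 417.96 + 29 → $2024.93.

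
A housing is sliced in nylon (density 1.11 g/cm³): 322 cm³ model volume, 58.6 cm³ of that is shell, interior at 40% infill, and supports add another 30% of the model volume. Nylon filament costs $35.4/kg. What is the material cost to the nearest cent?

Infill region = 322 − 58.6 = 263.4 cm³.
Infill deposited: 0.40 × 263.4 → 105.36 cm³.
Support: 0.30 × 322 → 96.6 cm³.
Deposited volume = 58.6 + 105.36 + 96.6, so 260.56 cm³.
Mass = 260.56 × 1.11 = 289.2216 g.
At $35.4/kg: 289.2216/1000 × 35.4 = $10.24.

$10.24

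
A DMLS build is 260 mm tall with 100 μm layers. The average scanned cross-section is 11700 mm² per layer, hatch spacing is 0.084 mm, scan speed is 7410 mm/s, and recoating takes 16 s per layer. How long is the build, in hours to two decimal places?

25.13 hours

Number of layers: 260 / 0.1 → 2600 (rounded up).
Hatch length per layer = 11700 / 0.084 = 139285.7 mm.
Laser time per layer = 139285.7 / 7410 = 18.797 s.
Layer cycle: 18.797 + 16 → 34.797 s.
Build time = 2600 × 34.797 = 90472.2 s = 25.13 hours.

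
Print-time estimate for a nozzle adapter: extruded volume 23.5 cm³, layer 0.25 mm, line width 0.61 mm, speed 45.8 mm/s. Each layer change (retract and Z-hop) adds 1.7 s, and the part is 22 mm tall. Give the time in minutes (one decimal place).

58.6 minutes

Bead cross-section = 0.25 × 0.61 = 0.1525 mm².
Total extruded path = 23500/0.1525 = 154098.4 mm.
Time extruding: 154098.4 / 45.8 → 3364.6 s.
Layer count = ceil(22 / 0.25) = 88.
Z-hop total: 88 × 1.7 → 149.6 s.
Altogether 3364.6 + 149.6 = 3514.2 s, i.e. 58.6 minutes.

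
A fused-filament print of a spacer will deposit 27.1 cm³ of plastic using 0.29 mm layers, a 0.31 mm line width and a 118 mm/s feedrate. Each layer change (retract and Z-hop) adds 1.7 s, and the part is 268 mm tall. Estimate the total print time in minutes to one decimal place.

68.8 minutes

Line area = 0.29 × 0.31 = 0.0899 mm².
Toolpath length = 27.1 cm³ / 0.0899 mm² = 27100 / 0.0899 = 301446.1 mm.
Print-move time: 301446.1 / 118 → 2554.6 s.
Layers = ⌈268/0.29⌉ = 925.
Non-print overhead = 925 × 1.7, so 1572.5 s.
Total = 2554.6 + 1572.5 = 4127.1 s = 68.8 minutes.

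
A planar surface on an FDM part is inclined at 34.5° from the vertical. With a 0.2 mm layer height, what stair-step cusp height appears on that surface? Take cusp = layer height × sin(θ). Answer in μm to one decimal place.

h_c = t·sin θ = 0.2 × 0.5664 = 0.11328 mm (113.3 μm).

113.3 μm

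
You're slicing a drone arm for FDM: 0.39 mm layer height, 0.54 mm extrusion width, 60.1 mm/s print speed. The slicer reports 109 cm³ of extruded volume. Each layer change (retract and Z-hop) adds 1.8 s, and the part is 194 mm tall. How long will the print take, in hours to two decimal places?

Bead cross-section: 0.39 × 0.54 → 0.2106 mm².
Total extruded path = 109000/0.2106 = 517568.9 mm.
Time extruding: 517568.9 / 60.1 → 8611.8 s.
Layers = ⌈194/0.39⌉ = 498.
Z-hop total: 498 × 1.8 → 896.4 s.
Altogether 8611.8 + 896.4 = 9508.2 s, i.e. 2.64 hours.

2.64 hours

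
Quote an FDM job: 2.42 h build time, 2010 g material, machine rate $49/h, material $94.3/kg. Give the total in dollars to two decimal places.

Machine cost = 49 × 2.42 = $118.58.
Material cost = 94.3 × 2010/1000 = $189.543.
Job cost: 118.58 + 189.543 = 308.123 ≈ $308.12.

$308.12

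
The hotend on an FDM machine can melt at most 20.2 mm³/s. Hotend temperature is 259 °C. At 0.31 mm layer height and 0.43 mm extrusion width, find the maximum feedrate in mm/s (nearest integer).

152 mm/s

Bead cross-section: 0.31 × 0.43 → 0.1333 mm².
Max speed = 20.2 / 0.1333 = 151.54 ≈ 152 mm/s.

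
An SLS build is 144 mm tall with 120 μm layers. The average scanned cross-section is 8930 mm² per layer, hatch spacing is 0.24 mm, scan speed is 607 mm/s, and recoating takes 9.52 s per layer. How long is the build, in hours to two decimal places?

Number of layers: 144 / 0.12 → 1200 (rounded up).
Scan path per layer = 8930 / 0.24 = 37208.3 mm.
Laser time per layer = 37208.3 / 607 = 61.2987 s.
Time per layer = 61.2987 + 9.52, so 70.8187 s.
Build time = 1200 × 70.8187 = 84982.44 s = 23.61 hours.

23.61 hours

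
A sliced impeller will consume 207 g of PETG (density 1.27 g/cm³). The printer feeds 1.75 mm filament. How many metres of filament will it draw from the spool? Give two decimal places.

Extruded volume: 207/1.27 = 162.9921 cm³ (162992.1 mm³).
Cross-section of 1.75 mm filament: π·(1.75/2)² = 2.4053 mm².
Length = 162992.1 / 2.4053 = 67763.73 mm = 67.76 m.

67.76 m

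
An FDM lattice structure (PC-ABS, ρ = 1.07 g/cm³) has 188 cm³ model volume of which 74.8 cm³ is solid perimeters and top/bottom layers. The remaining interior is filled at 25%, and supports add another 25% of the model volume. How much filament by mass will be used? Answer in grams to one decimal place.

160.6 g

Interior volume: 188 − 74.8 → 113.2 cm³.
Deposited infill = 0.25 × 113.2 = 28.3 cm³.
Support = 0.25 × 188, so 47 cm³.
Deposited volume: 74.8 + 28.3 + 47 → 150.1 cm³.
Mass: 150.1 × 1.07 → 160.607 g.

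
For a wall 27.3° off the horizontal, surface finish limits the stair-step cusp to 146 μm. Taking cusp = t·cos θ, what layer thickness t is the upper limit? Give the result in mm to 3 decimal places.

Layer height = cusp / cos(27.3°) = 0.146 / 0.8886 = 0.164 mm.

0.164 mm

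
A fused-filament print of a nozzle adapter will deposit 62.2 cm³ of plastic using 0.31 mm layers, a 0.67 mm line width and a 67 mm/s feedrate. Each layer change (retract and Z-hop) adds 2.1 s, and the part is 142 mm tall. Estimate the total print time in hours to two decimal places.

1.51 hours

Line area: 0.31 × 0.67 → 0.2077 mm².
Path length: 62200 mm³ / 0.2077 mm² → 299470.4 mm.
Time extruding = 299470.4 / 67, so 4469.7 s.
Layers = ⌈142/0.31⌉ = 459.
Non-print overhead = 459 × 2.1, so 963.9 s.
Altogether 4469.7 + 963.9 = 5433.6 s, i.e. 1.51 hours.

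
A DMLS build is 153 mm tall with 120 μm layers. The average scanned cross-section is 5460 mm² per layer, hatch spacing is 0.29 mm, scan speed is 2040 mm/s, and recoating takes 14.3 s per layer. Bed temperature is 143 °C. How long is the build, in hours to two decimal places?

8.33 hours

Layers = ⌈153/0.12⌉ = 1275.
Hatch length per layer = 5460 / 0.29, so 18827.6 mm.
Scan time per layer = 18827.6 / 2040, so 9.2292 s.
Per-layer time = 9.2292 + 14.3, so 23.5292 s.
Build time = 1275 × 23.5292 = 29999.73 s = 8.33 hours.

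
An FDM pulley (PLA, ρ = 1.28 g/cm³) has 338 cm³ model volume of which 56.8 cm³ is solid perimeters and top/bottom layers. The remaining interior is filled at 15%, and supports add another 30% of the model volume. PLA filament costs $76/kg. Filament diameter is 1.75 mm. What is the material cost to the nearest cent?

Volume inside the shell = 338 − 56.8 = 281.2 cm³.
Deposited infill = 0.15 × 281.2 = 42.18 cm³.
Support = 0.30 × 338, so 101.4 cm³.
Deposited volume = 56.8 + 42.18 + 101.4 = 200.38 cm³.
Mass: 200.38 × 1.28 → 256.4864 g.
At $76/kg: 256.4864/1000 × 76 = $19.49.

$19.49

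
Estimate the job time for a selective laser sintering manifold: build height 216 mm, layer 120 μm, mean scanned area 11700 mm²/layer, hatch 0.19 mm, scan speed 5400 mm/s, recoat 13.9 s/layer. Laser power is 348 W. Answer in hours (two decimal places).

12.65 hours

Number of layers: 216 / 0.12 → 1800 (rounded up).
Hatch length per layer = 11700 / 0.19, so 61578.9 mm.
Per-layer scan time: 61578.9 / 5400 → 11.4035 s.
Time per layer: 11.4035 + 13.9 → 25.3035 s.
Total: 1800 × 25.3035 s = 45546.3 s → 12.65 hours.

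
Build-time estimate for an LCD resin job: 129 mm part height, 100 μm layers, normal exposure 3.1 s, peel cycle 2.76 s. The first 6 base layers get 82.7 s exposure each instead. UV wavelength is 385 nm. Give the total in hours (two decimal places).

Number of layers: 129 / 0.1 → 1290 (rounded up).
Bottom layers = 6 × (82.7 + 2.76) = 512.76 s.
Regular layers = 1284 × (3.1 + 2.76) = 7524.24 s.
Total = 512.76 + 7524.24 = 8037 s = 2.23 hours.

2.23 hours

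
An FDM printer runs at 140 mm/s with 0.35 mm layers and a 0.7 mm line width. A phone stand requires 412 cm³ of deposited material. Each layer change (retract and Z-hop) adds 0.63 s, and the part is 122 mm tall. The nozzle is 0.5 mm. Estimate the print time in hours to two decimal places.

3.40 hours

Bead cross-section = 0.35 × 0.7 = 0.245 mm².
Total extruded path = 412000/0.245 = 1681632.7 mm.
Extrusion time = 1681632.7 / 140, so 12011.7 s.
Layer count = ceil(122 / 0.35) = 349.
Layer-change overhead: 349 × 0.63 → 219.87 s.
Total = 12011.7 + 219.87 = 12231.57 s = 3.40 hours.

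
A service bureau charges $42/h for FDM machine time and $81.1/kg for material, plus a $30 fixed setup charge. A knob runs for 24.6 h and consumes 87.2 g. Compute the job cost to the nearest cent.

$1070.27

Machine-time cost = 42 × 24.6, so $1033.20.
Material cost = 81.1 × 87.2/1000 = $7.07192.
Total = 1033.20 + 7.07192 + 30 = 1070.27192 ≈ $1070.27.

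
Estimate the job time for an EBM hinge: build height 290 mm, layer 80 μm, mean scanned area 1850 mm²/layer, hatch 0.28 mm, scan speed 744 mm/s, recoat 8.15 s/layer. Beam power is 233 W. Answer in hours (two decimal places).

Layers = ⌈290/0.08⌉ = 3625.
Per-layer scan distance = 1850 / 0.28 = 6607.1 mm.
Scan time per layer = 6607.1 / 744, so 8.8805 s.
Layer cycle: 8.8805 + 8.15 → 17.0305 s.
Build time = 3625 × 17.0305 = 61735.5625 s = 17.15 hours.

17.15 hours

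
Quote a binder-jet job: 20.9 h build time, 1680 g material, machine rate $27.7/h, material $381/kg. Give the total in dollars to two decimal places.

$1219.01

Machine cost = 27.7 × 20.9 = $578.93.
Feedstock cost: 381 × 1680/1000 → $640.08.
Job cost: 578.93 + 640.08 = $1219.01.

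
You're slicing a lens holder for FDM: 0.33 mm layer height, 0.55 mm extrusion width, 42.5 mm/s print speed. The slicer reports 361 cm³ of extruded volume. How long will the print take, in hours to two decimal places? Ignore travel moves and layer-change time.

Line area = 0.33 × 0.55 = 0.1815 mm².
Toolpath length = 361 cm³ / 0.1815 mm² = 361000 / 0.1815 = 1988980.7 mm.
Time extruding = 1988980.7 / 42.5, so 46799.5 s.
That's 46799.5 s → 13.00 hours.

13.00 hours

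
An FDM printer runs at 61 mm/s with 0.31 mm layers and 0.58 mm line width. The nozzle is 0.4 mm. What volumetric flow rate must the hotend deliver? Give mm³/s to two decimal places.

10.97

Extrusion cross-section = 0.31 × 0.58, so 0.1798 mm².
Q = v·A = 61 × 0.1798 = 10.97 mm³/s.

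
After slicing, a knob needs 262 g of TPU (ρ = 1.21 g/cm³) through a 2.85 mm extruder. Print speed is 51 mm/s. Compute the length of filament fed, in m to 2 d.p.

Extruded volume: 262/1.21 = 216.5289 cm³ (216528.9 mm³).
Cross-section of 2.85 mm filament: π·(2.85/2)² = 6.3794 mm².
Length = 216528.9 / 6.3794 = 33941.89 mm = 33.94 m.

33.94 m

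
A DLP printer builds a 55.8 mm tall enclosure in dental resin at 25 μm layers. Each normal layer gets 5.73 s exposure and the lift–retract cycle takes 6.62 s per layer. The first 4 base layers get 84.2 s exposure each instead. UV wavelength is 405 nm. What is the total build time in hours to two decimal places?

Layers = ⌈55.8/0.025⌉ = 2232.
Bottom layers: 4 × (84.2 + 6.62) → 363.28 s.
Remaining layers: 2228 × (5.73 + 6.62) → 27515.8 s.
Sum: 363.28 + 27515.8 = 27879.08 s → 7.74 hours.

7.74 hours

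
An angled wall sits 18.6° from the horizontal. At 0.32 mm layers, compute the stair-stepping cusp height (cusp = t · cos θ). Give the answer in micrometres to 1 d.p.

cos(18.6°) = 0.9478, so cusp = 0.32 × 0.9478 = 0.303296 mm → 303.3 μm.

303.3 μm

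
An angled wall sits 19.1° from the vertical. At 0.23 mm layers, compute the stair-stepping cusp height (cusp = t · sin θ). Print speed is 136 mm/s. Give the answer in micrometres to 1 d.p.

h_c = t·sin θ = 0.23 × 0.3272 = 0.075256 mm (75.3 μm).

75.3 μm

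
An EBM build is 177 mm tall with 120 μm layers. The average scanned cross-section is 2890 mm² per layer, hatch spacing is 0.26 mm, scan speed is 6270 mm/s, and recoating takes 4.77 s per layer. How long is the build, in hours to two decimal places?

Layers = ⌈177/0.12⌉ = 1475.
Scan path per layer = 2890 / 0.26, so 11115.4 mm.
Per-layer scan time: 11115.4 / 6270 → 1.7728 s.
Time per layer = 1.7728 + 4.77, so 6.5428 s.
Build time = 1475 × 6.5428 = 9650.63 s = 2.68 hours.

2.68 hours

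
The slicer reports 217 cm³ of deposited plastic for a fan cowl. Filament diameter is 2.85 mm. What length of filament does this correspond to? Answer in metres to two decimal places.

Filament cross-section = π × (2.85/2)² = 6.3794 mm².
L = 217000 mm³ / 6.3794 mm² = 34015.74 mm, i.e. 34.02 m.

34.02 m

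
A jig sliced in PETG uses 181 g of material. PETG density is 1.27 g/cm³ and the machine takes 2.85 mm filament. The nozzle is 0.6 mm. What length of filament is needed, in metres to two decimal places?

22.34 m

Volume = 181 g / 1.27 g·cm⁻³ = 142.5197 cm³ = 142519.7 mm³.
A = π r² = π × 1.425² = 6.3794 mm².
L = V/A = 142519.7/6.3794 = 22340.61 mm → 22.34 m.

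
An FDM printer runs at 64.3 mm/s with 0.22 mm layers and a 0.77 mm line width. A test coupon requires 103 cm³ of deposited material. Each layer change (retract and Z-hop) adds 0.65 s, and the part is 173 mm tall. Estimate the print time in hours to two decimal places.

Extrusion cross-section = 0.22 × 0.77 = 0.1694 mm².
Path length: 103000 mm³ / 0.1694 mm² → 608028.3 mm.
Extrusion time = 608028.3 / 64.3, so 9456.1 s.
Layer count = ceil(173 / 0.22) = 787.
Layer-change overhead: 787 × 0.65 → 511.55 s.
Altogether 9456.1 + 511.55 = 9967.65 s, i.e. 2.77 hours.

2.77 hours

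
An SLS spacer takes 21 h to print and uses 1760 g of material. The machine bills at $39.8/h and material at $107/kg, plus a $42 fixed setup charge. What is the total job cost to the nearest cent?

Time charge: 39.8 × 21 → $835.80.
Material cost = 107 × 1760/1000 = $188.32.
Total = 835.80 + 188.32 + 42 = $1066.12.

$1066.12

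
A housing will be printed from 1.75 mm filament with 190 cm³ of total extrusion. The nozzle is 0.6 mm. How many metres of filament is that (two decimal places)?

Filament cross-section = π × (1.75/2)² = 2.4053 mm².
L = 190000 mm³ / 2.4053 mm² = 78992.23 mm, i.e. 78.99 m.

78.99 m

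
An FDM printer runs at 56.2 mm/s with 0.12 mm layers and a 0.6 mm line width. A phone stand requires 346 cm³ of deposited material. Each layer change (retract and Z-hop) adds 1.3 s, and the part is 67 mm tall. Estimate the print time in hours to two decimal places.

23.95 hours

Extrusion cross-section = 0.12 × 0.6 = 0.072 mm².
Toolpath length = 346 cm³ / 0.072 mm² = 346000 / 0.072 = 4805555.6 mm.
Extrusion time: 4805555.6 / 56.2 → 85508.1 s.
Layer count = ceil(67 / 0.12) = 559.
Z-hop total = 559 × 1.3, so 726.7 s.
Total = 85508.1 + 726.7 = 86234.8 s = 23.95 hours.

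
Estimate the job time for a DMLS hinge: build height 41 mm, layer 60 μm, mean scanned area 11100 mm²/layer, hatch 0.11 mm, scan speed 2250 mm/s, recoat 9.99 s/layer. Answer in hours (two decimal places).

10.42 hours

Layers = ⌈41/0.06⌉ = 684.
Scan path per layer: 11100 / 0.11 → 100909.1 mm.
Scan time per layer = 100909.1 / 2250 = 44.8485 s.
Per-layer time = 44.8485 + 9.99 = 54.8385 s.
Total: 684 × 54.8385 s = 37509.534 s → 10.42 hours.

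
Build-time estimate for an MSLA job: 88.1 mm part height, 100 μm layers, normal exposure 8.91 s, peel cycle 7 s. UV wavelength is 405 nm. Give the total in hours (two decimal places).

3.89 hours

Number of layers: 88.1 / 0.1 → 881 (rounded up).
Each layer takes: 8.91 + 7 → 15.91 s.
Build time: 881 × 15.91 s = 14016.71 s, i.e. 3.89 hours.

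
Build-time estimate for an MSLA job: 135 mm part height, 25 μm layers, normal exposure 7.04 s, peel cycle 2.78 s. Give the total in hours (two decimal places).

14.73 hours

Number of layers: 135 / 0.025 → 5400 (rounded up).
Each layer takes = 7.04 + 2.78 = 9.82 s.
Total = 5400 × 9.82 = 53028 s = 14.73 hours.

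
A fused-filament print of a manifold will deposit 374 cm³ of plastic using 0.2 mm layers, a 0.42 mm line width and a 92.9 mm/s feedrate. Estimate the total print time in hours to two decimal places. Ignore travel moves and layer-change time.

Extrusion cross-section: 0.2 × 0.42 → 0.084 mm².
Total extruded path = 374000/0.084 = 4452381 mm.
Extrusion time: 4452381 / 92.9 → 47926.6 s.
That's 47926.6 s → 13.31 hours.

13.31 hours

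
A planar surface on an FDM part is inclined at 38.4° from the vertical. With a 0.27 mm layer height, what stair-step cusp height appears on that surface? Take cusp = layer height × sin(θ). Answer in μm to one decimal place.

h_c = t·sin θ = 0.27 × 0.6211 = 0.167697 mm (167.7 μm).

167.7 μm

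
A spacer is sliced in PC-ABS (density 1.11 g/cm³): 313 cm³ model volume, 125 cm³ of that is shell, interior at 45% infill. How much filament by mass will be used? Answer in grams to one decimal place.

232.7 g

Volume inside the shell = 313 − 125 = 188 cm³.
Deposited infill = 0.45 × 188 = 84.6 cm³.
Deposited volume = 125 + 84.6 = 209.6 cm³.
Mass = 209.6 × 1.11 = 232.656 g.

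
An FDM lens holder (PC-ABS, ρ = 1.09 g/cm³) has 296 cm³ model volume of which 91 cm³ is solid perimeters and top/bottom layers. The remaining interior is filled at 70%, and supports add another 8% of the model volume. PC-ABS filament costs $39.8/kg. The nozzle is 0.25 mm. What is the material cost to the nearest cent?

Interior volume = 296 − 91 = 205 cm³.
Deposited infill = 0.70 × 205, so 143.5 cm³.
Support: 0.08 × 296 → 23.68 cm³.
Deposited volume: 91 + 143.5 + 23.68 → 258.18 cm³.
Mass = 258.18 × 1.09, so 281.4162 g.
At $39.8/kg: 281.4162/1000 × 39.8 = $11.20.

$11.20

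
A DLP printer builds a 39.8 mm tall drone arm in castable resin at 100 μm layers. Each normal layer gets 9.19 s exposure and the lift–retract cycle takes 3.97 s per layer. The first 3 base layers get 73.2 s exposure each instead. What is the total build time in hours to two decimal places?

Layer count = ceil(39.8 / 0.1) = 398.
Base layers = 3 × (73.2 + 3.97), so 231.51 s.
Remaining layers = 395 × (9.19 + 3.97), so 5198.2 s.
Total = 231.51 + 5198.2 = 5429.71 s = 1.51 hours.

1.51 hours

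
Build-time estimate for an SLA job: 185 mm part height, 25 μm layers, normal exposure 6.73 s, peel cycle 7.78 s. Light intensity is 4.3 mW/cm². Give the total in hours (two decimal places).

Number of layers: 185 / 0.025 → 7400 (rounded up).
Cycle time = 6.73 + 7.78 = 14.51 s.
Total = 7400 × 14.51 = 107374 s = 29.83 hours.

29.83 hours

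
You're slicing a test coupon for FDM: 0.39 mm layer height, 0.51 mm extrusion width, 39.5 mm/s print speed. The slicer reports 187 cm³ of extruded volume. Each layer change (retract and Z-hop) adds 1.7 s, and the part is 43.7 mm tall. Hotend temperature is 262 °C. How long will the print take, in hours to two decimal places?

Bead cross-section = 0.39 × 0.51 = 0.1989 mm².
Toolpath length = 187 cm³ / 0.1989 mm² = 187000 / 0.1989 = 940170.9 mm.
Time extruding = 940170.9 / 39.5 = 23801.8 s.
Number of layers: 43.7 / 0.39 → 113 (rounded up).
Layer-change overhead = 113 × 1.7, so 192.1 s.
Altogether 23801.8 + 192.1 = 23993.9 s, i.e. 6.66 hours.

6.66 hours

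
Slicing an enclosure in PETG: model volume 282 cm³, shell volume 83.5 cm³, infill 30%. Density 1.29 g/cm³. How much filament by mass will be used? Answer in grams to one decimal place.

184.5 g

Infill region = 282 − 83.5, so 198.5 cm³.
Deposited infill: 0.30 × 198.5 → 59.55 cm³.
Deposited volume = 83.5 + 59.55 = 143.05 cm³.
Mass = 143.05 × 1.29, so 184.5345 g.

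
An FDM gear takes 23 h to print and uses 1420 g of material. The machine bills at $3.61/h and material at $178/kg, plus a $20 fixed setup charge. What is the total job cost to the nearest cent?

$355.79

Machine cost: 3.61 × 23 → $83.03.
Material charge = 178 × 1420/1000 = $252.76.
Total = 83.03 + 252.76 + 20 = $355.79.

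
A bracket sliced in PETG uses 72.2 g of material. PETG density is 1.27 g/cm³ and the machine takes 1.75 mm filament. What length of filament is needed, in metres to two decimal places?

Extruded volume: 72.2/1.27 = 56.8504 cm³ (56850.4 mm³).
Cross-section of 1.75 mm filament: π·(1.75/2)² = 2.4053 mm².
L = V/A = 56850.4/2.4053 = 23635.47 mm → 23.64 m.

23.64 m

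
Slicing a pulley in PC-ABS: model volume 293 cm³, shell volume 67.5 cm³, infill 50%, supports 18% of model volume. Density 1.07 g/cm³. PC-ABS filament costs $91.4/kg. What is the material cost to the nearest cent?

Infill region: 293 − 67.5 → 225.5 cm³.
Deposited infill: 0.50 × 225.5 → 112.75 cm³.
Support = 0.18 × 293 = 52.74 cm³.
Total printed volume: 67.5 + 112.75 + 52.74 → 232.99 cm³.
Mass = 232.99 × 1.07 = 249.2993 g.
Cost = 249.2993 g / 1000 × $91.4/kg = $22.79.

$22.79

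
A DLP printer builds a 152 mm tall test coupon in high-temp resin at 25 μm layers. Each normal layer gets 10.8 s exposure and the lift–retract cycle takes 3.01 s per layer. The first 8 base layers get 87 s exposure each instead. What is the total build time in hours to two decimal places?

23.49 hours

Number of layers: 152 / 0.025 → 6080 (rounded up).
Base layers: 8 × (87 + 3.01) → 720.08 s.
Normal layers = 6072 × (10.8 + 3.01), so 83854.32 s.
Sum: 720.08 + 83854.32 = 84574.4 s → 23.49 hours.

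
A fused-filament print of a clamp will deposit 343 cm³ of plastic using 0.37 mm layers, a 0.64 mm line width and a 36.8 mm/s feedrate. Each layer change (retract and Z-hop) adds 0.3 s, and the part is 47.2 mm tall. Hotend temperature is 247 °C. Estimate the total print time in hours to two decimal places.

Extrusion cross-section: 0.37 × 0.64 → 0.2368 mm².
Total extruded path = 343000/0.2368 = 1448479.7 mm.
Extrusion time = 1448479.7 / 36.8 = 39360.9 s.
Layer count = ceil(47.2 / 0.37) = 128.
Z-hop total: 128 × 0.3 → 38.4 s.
Total = 39360.9 + 38.4 = 39399.3 s = 10.94 hours.

10.94 hours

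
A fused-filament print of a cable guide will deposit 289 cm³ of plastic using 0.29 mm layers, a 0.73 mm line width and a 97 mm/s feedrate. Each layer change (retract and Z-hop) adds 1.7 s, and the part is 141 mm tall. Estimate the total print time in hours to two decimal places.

4.14 hours

Line area = 0.29 × 0.73 = 0.2117 mm².
Toolpath length = 289 cm³ / 0.2117 mm² = 289000 / 0.2117 = 1365139.3 mm.
Extrusion time: 1365139.3 / 97 → 14073.6 s.
Layer count = ceil(141 / 0.29) = 487.
Z-hop total: 487 × 1.7 → 827.9 s.
Total = 14073.6 + 827.9 = 14901.5 s = 4.14 hours.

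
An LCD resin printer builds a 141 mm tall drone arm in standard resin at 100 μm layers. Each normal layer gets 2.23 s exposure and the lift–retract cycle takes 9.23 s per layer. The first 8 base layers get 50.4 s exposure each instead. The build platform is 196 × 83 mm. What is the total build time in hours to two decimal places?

4.60 hours

Layers = ⌈141/0.1⌉ = 1410.
Bottom layers = 8 × (50.4 + 9.23) = 477.04 s.
Remaining layers = 1402 × (2.23 + 9.23) = 16066.92 s.
Sum: 477.04 + 16066.92 = 16543.96 s → 4.60 hours.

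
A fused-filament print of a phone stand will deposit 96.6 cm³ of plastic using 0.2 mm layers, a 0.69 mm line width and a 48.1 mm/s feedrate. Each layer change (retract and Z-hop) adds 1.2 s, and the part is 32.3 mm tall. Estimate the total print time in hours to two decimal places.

Line area = 0.2 × 0.69, so 0.138 mm².
Path length: 96600 mm³ / 0.138 mm² → 700000 mm.
Print-move time = 700000 / 48.1 = 14553 s.
Layer count = ceil(32.3 / 0.2) = 162.
Layer-change overhead: 162 × 1.2 → 194.4 s.
Total = 14553 + 194.4 = 14747.4 s = 4.10 hours.

4.10 hours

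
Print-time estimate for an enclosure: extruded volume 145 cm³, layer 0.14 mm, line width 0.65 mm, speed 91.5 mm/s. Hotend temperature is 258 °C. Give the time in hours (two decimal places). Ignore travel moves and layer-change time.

4.84 hours

Extrusion cross-section: 0.14 × 0.65 → 0.091 mm².
Toolpath length = 145 cm³ / 0.091 mm² = 145000 / 0.091 = 1593406.6 mm.
Print-move time = 1593406.6 / 91.5 = 17414.3 s.
Converting: 17414.3 s = 4.84 hours.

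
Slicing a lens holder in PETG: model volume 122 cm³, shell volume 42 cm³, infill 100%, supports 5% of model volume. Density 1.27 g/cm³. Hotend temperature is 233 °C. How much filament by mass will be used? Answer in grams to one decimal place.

162.7 g

Volume inside the shell: 122 − 42 → 80 cm³.
Infill volume = 1.00 × 80 = 80 cm³.
Support: 0.05 × 122 → 6.1 cm³.
Total printed volume: 42 + 80 + 6.1 → 128.1 cm³.
Mass = 128.1 × 1.27, so 162.687 g.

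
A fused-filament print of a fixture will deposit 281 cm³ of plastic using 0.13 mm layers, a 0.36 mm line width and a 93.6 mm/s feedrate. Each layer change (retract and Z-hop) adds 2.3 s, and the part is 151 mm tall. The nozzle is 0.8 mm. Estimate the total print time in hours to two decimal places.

Line area = 0.13 × 0.36, so 0.0468 mm².
Total extruded path = 281000/0.0468 = 6004273.5 mm.
Extrusion time = 6004273.5 / 93.6 = 64148.2 s.
Layers = ⌈151/0.13⌉ = 1162.
Z-hop total: 1162 × 2.3 → 2672.6 s.
Total = 64148.2 + 2672.6 = 66820.8 s = 18.56 hours.

18.56 hours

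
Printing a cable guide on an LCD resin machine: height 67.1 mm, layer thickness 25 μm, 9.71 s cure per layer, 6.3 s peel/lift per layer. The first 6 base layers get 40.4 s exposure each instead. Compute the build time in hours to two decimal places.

Layers = ⌈67.1/0.025⌉ = 2684.
Bottom layers = 6 × (40.4 + 6.3), so 280.2 s.
Remaining layers = 2678 × (9.71 + 6.3), so 42874.78 s.
Sum: 280.2 + 42874.78 = 43154.98 s → 11.99 hours.

11.99 hours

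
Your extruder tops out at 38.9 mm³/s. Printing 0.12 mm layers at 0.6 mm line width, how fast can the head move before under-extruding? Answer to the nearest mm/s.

540 mm/s

Extrusion cross-section = 0.12 × 0.6, so 0.072 mm².
v_max = Q/A = 38.9/0.072 = 540.28 mm/s → 540 mm/s.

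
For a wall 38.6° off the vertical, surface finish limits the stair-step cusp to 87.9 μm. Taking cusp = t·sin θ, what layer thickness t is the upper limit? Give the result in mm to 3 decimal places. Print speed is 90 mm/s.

0.141 mm

sin(38.6°) = 0.6239; t_max = 0.0879/0.6239 = 0.141 mm.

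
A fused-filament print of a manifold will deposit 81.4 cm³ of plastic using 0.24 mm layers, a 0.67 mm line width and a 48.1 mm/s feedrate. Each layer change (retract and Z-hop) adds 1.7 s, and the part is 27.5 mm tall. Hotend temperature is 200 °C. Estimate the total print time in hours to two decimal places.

Line area: 0.24 × 0.67 → 0.1608 mm².
Toolpath length = 81.4 cm³ / 0.1608 mm² = 81400 / 0.1608 = 506218.9 mm.
Extrusion time: 506218.9 / 48.1 → 10524.3 s.
Layers = ⌈27.5/0.24⌉ = 115.
Z-hop total = 115 × 1.7, so 195.5 s.
Total = 10524.3 + 195.5 = 10719.8 s = 2.98 hours.

2.98 hours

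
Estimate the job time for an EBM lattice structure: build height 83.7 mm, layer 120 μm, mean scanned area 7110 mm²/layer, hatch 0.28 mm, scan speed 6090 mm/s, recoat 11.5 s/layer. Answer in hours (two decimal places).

Layer count = ceil(83.7 / 0.12) = 698.
Per-layer scan distance = 7110 / 0.28 = 25392.9 mm.
Scan time per layer: 25392.9 / 6090 → 4.1696 s.
Time per layer: 4.1696 + 11.5 → 15.6696 s.
698 layers × 15.6696 s/layer = 10937.3808 s, i.e. 3.04 hours.

3.04 hours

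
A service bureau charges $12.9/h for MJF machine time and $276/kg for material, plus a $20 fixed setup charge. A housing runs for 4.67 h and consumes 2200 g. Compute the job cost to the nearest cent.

$687.44

Time charge = 12.9 × 4.67, so $60.243.
Feedstock cost = 276 × 2200/1000 = $607.20.
Total = 60.243 + 607.20 + 20 = 687.443 ≈ $687.44.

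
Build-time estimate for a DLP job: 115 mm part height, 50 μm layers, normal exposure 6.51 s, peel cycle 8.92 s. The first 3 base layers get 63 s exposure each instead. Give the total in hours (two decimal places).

Layer count = ceil(115 / 0.05) = 2300.
Base layers = 3 × (63 + 8.92) = 215.76 s.
Regular layers = 2297 × (6.51 + 8.92) = 35442.71 s.
Sum: 215.76 + 35442.71 = 35658.47 s → 9.91 hours.

9.91 hours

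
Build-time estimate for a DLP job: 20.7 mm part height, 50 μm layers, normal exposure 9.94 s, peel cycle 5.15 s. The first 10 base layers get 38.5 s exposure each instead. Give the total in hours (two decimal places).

1.81 hours

Number of layers: 20.7 / 0.05 → 414 (rounded up).
Burn-in layers = 10 × (38.5 + 5.15), so 436.5 s.
Normal layers = 404 × (9.94 + 5.15) = 6096.36 s.
Sum: 436.5 + 6096.36 = 6532.86 s → 1.81 hours.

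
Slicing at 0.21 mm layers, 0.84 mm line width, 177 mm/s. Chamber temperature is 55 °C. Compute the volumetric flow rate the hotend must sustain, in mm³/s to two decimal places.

Extrusion cross-section: 0.21 × 0.84 → 0.1764 mm².
Volumetric flow = 177 × 0.1764 = 31.22 mm³/s.

31.22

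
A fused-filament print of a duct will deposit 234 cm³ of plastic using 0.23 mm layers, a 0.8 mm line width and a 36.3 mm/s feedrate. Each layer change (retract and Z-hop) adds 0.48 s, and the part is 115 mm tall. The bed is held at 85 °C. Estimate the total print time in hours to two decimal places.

Extrusion cross-section: 0.23 × 0.8 → 0.184 mm².
Total extruded path = 234000/0.184 = 1271739.1 mm.
Print-move time = 1271739.1 / 36.3 = 35034.1 s.
Number of layers: 115 / 0.23 → 500 (rounded up).
Z-hop total = 500 × 0.48, so 240 s.
Altogether 35034.1 + 240 = 35274.1 s, i.e. 9.80 hours.

9.80 hours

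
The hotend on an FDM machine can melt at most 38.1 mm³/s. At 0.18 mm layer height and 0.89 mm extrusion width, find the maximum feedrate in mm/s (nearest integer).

238 mm/s

Bead cross-section = 0.18 × 0.89 = 0.1602 mm².
Max speed = 38.1 / 0.1602 = 237.83 ≈ 238 mm/s.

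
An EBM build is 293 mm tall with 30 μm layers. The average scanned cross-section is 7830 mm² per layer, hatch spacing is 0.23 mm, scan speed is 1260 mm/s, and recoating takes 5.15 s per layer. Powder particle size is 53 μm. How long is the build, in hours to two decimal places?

87.28 hours

Layers = ⌈293/0.03⌉ = 9767.
Per-layer scan distance: 7830 / 0.23 → 34043.5 mm.
Per-layer scan time: 34043.5 / 1260 → 27.0187 s.
Per-layer time = 27.0187 + 5.15, so 32.1687 s.
Total: 9767 × 32.1687 s = 314191.6929 s → 87.28 hours.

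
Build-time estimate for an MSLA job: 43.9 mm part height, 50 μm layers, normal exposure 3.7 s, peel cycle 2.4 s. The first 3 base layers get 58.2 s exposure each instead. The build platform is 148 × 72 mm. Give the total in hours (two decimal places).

1.53 hours

Number of layers: 43.9 / 0.05 → 878 (rounded up).
Burn-in layers = 3 × (58.2 + 2.4), so 181.8 s.
Normal layers: 875 × (3.7 + 2.4) → 5337.5 s.
Total = 181.8 + 5337.5 = 5519.3 s = 1.53 hours.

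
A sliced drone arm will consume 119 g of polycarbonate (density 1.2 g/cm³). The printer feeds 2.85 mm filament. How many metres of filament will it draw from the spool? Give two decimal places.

15.54 m

Extruded volume: 119/1.2 = 99.1667 cm³ (99166.7 mm³).
Cross-section of 2.85 mm filament: π·(2.85/2)² = 6.3794 mm².
L = V/A = 99166.7/6.3794 = 15544.83 mm → 15.54 m.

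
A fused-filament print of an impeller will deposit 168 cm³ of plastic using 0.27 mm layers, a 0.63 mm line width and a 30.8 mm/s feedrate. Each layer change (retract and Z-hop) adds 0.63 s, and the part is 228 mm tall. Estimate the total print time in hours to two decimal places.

9.06 hours

Line area: 0.27 × 0.63 → 0.1701 mm².
Path length: 168000 mm³ / 0.1701 mm² → 987654.3 mm.
Print-move time: 987654.3 / 30.8 → 32066.7 s.
Number of layers: 228 / 0.27 → 845 (rounded up).
Layer-change overhead = 845 × 0.63, so 532.35 s.
Altogether 32066.7 + 532.35 = 32599.05 s, i.e. 9.06 hours.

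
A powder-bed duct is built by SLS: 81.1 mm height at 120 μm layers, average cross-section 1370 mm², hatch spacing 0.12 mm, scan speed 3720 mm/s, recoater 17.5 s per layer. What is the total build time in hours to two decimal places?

Layer count = ceil(81.1 / 0.12) = 676.
Hatch length per layer: 1370 / 0.12 → 11416.7 mm.
Scan time per layer: 11416.7 / 3720 → 3.069 s.
Per-layer time: 3.069 + 17.5 → 20.569 s.
676 layers × 20.569 s/layer = 13904.644 s, i.e. 3.86 hours.

3.86 hours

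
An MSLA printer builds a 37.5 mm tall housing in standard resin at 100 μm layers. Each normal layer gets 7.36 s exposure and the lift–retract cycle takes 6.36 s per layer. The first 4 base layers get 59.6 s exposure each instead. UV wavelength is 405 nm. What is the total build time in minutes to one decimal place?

89.2 minutes

Number of layers: 37.5 / 0.1 → 375 (rounded up).
Bottom layers = 4 × (59.6 + 6.36) = 263.84 s.
Normal layers = 371 × (7.36 + 6.36), so 5090.12 s.
Total = 263.84 + 5090.12 = 5353.96 s = 89.2 minutes.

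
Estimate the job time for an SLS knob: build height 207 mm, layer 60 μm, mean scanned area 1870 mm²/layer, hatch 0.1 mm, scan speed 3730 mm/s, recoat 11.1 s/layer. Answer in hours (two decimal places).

15.44 hours

Number of layers: 207 / 0.06 → 3450 (rounded up).
Per-layer scan distance = 1870 / 0.1 = 18700 mm.
Per-layer scan time: 18700 / 3730 → 5.0134 s.
Layer cycle: 5.0134 + 11.1 → 16.1134 s.
Total: 3450 × 16.1134 s = 55591.23 s → 15.44 hours.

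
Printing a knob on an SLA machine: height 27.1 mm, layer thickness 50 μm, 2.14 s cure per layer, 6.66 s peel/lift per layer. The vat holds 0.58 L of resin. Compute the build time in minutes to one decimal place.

Number of layers: 27.1 / 0.05 → 542 (rounded up).
Cycle time = 2.14 + 6.66 = 8.8 s.
Total = 542 × 8.8 = 4769.6 s = 79.5 minutes.

79.5 minutes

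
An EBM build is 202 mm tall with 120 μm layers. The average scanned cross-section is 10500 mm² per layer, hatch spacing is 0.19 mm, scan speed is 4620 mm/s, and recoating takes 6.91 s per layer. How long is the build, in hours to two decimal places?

Number of layers: 202 / 0.12 → 1684 (rounded up).
Per-layer scan distance = 10500 / 0.19, so 55263.2 mm.
Scan time per layer: 55263.2 / 4620 → 11.9617 s.
Per-layer time: 11.9617 + 6.91 → 18.8717 s.
Total: 1684 × 18.8717 s = 31779.9428 s → 8.83 hours.

8.83 hours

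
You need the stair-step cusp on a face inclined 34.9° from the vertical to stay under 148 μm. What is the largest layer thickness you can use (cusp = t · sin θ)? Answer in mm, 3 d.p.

sin(34.9°) = 0.5721; t_max = 0.148/0.5721 = 0.259 mm.

0.259 mm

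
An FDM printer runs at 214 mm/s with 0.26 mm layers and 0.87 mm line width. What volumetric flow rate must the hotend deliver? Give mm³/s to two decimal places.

Bead cross-section = 0.26 × 0.87 = 0.2262 mm².
Q = v·A = 214 × 0.2262 = 48.41 mm³/s.

48.41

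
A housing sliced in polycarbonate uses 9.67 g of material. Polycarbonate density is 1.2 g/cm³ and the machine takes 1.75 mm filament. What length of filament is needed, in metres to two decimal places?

Extruded volume: 9.67/1.2 = 8.0583 cm³ (8058.3 mm³).
Cross-section of 1.75 mm filament: π·(1.75/2)² = 2.4053 mm².
L = V/A = 8058.3/2.4053 = 3350.23 mm → 3.35 m.

3.35 m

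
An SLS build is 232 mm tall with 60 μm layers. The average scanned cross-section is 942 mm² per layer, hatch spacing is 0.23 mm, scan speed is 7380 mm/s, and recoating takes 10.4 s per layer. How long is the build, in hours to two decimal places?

11.77 hours

Layers = ⌈232/0.06⌉ = 3867.
Per-layer scan distance: 942 / 0.23 → 4095.7 mm.
Laser time per layer = 4095.7 / 7380 = 0.555 s.
Time per layer = 0.555 + 10.4, so 10.955 s.
Build time = 3867 × 10.955 = 42362.985 s = 11.77 hours.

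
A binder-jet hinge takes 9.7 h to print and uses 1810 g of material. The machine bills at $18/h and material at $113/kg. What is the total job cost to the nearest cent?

$379.13

Machine-time cost: 18 × 9.7 → $174.60.
Material cost = 113 × 1810/1000 = $204.53.
Total = 174.60 + 204.53 = $379.13.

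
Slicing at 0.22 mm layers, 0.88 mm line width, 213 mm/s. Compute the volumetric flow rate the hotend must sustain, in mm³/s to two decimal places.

41.24

Bead cross-section = 0.22 × 0.88 = 0.1936 mm².
Volumetric flow = 213 × 0.1936 = 41.24 mm³/s.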